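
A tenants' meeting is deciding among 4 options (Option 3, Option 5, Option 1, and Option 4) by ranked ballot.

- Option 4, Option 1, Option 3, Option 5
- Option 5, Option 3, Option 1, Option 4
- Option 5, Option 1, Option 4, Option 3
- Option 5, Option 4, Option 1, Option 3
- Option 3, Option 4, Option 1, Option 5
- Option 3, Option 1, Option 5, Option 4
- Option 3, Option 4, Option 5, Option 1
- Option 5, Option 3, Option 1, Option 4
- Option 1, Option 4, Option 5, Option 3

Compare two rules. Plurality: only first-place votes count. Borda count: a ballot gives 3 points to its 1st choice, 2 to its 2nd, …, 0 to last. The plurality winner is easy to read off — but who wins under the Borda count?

Plurality first-place counts: Option 3 3, Option 5 4, Option 1 1, Option 4 1 → Option 5.
Borda totals: Option 3 14, Option 5 15, Option 1 13, Option 4 12 → Option 5.

Option 5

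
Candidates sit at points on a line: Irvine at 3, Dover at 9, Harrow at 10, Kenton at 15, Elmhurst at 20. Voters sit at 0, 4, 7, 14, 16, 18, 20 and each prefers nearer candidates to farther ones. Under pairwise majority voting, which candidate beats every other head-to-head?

With single-peaked preferences on a line, the Condorcet winner is the candidate closest to the median voter.
The median voter (position 14) is closest to Kenton at 15.
Check: Kenton vs Elmhurst — voters closer to Kenton: 5 of 7.

Kenton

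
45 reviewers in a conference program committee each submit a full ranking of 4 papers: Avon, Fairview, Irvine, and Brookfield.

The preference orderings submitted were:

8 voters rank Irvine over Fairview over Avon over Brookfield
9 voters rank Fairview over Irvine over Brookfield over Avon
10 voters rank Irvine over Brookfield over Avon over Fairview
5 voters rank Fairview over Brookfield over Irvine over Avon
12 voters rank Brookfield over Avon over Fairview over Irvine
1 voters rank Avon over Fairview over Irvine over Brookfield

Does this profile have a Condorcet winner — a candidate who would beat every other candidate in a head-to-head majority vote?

No

Head-to-head results (45 voters total):
Avon vs Fairview: Avon wins 23–22.
Avon vs Irvine: Irvine wins 32–13.
Avon vs Brookfield: Brookfield wins 36–9.
Fairview vs Irvine: Fairview wins 27–18.
Fairview vs Brookfield: Fairview wins 23–22.
Irvine vs Brookfield: Irvine wins 28–17.
No candidate beats all others: Avon beats Fairview beats Irvine beats Avon, a majority cycle.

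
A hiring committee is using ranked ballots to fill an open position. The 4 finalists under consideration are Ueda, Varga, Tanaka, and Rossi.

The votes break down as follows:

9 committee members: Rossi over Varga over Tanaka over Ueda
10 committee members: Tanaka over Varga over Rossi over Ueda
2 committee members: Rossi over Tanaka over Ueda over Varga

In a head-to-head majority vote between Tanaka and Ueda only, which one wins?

Ballots ranking Tanaka above Ueda: 9+10+2 = 21.
Ballots ranking Ueda above Tanaka: 0.
Tanaka wins the head-to-head, 21–0.

Tanaka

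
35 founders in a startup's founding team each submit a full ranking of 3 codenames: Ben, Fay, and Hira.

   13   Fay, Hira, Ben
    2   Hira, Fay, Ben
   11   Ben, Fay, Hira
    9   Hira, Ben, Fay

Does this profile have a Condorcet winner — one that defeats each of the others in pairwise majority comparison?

Head-to-head results (35 voters total):
Ben vs Fay: Ben wins 20–15.
Ben vs Hira: Hira wins 24–11.
Fay vs Hira: Fay wins 24–11.
No candidate beats all others: Ben beats Fay beats Hira beats Ben, a majority cycle.

No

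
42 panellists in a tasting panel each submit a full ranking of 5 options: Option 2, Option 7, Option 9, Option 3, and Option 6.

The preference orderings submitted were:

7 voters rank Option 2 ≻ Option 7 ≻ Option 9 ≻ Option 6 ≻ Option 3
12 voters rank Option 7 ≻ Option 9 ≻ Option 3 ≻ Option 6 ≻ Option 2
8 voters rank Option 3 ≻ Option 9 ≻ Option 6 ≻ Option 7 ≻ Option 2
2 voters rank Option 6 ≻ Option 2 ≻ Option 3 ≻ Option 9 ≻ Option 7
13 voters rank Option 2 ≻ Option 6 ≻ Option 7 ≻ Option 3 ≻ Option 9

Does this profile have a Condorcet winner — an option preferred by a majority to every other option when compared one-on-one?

No

Head-to-head results (42 voters total):
Option 2 vs Option 7: Option 2 wins 22–20.
Option 2 vs Option 9: Option 2 wins 22–20.
Option 2 vs Option 3: Option 2 wins 22–20.
Option 2 vs Option 6: Option 6 wins 22–20.
Option 7 vs Option 9: Option 7 wins 32–10.
Option 7 vs Option 3: Option 7 wins 32–10.
Option 7 vs Option 6: Option 6 wins 23–19.
Option 9 vs Option 3: Option 3 wins 23–19.
Option 9 vs Option 6: Option 9 wins 27–15.
Option 3 vs Option 6: Option 6 wins 22–20.
No candidate beats all others: Option 2 beats Option 9 beats Option 6 beats Option 2, a majority cycle.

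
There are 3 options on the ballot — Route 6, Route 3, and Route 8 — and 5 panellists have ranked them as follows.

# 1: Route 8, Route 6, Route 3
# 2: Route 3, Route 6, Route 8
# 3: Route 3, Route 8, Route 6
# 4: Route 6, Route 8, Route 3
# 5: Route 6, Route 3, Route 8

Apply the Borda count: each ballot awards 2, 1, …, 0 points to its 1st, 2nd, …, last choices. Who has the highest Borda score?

Route 6

Borda scores:
  Route 6: 1 + 1 + 0 + 2 + 2 = 6
  Route 3: 0 + 2 + 2 + 0 + 1 = 5
  Route 8: 2 + 0 + 1 + 1 + 0 = 4
Route 6 has the highest total.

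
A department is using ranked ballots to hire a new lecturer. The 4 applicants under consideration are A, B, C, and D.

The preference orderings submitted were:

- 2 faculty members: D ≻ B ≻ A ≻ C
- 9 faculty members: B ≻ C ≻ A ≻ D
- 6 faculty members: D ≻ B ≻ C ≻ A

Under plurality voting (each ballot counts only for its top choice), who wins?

First-place vote totals:
  A: 0
  B: 9
  C: 0
  D: 8
B has the most first-place votes.

B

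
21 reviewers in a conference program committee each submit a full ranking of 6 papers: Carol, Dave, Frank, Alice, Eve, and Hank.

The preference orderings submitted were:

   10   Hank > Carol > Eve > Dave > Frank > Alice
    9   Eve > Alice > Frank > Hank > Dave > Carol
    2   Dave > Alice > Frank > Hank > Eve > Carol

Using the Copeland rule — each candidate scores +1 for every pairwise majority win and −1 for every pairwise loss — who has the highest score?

Pairwise results:
  Carol vs Dave: Dave wins 11–10.
  Carol vs Frank: Frank wins 11–10.
  Carol vs Alice: Alice wins 11–10.
  Carol vs Eve: Eve wins 11–10.
  Carol vs Hank: Hank wins 21–0.
  Dave vs Frank: Dave wins 12–9.
  Dave vs Alice: Dave wins 12–9.
  Dave vs Eve: Eve wins 19–2.
  Dave vs Hank: Hank wins 19–2.
  Frank vs Alice: Alice wins 11–10.
  Frank vs Eve: Eve wins 19–2.
  Frank vs Hank: Frank wins 11–10.
  Alice vs Eve: Eve wins 19–2.
  Alice vs Hank: Alice wins 11–10.
  Eve vs Hank: Hank wins 12–9.
Copeland scores (wins − losses):
  Carol: 0 − 5 = -5
  Dave: 3 − 2 = 1
  Frank: 2 − 3 = -1
  Alice: 3 − 2 = 1
  Eve: 4 − 1 = 3
  Hank: 3 − 2 = 1
Eve has the best Copeland score.

Eve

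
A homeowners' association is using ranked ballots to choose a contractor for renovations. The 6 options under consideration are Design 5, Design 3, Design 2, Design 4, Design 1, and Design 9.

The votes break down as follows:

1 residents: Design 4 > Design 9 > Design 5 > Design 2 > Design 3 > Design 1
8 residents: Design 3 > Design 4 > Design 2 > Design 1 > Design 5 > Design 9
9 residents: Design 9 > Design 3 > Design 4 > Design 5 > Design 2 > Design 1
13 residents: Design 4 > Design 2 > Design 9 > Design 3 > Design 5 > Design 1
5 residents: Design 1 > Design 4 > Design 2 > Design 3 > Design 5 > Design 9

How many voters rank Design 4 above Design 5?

36

Ballots ranking Design 4 above Design 5: 1+8+9+13+5 = 36.
Ballots ranking Design 5 above Design 4: 0.
So 36 of 36 voters prefer Design 4 to Design 5.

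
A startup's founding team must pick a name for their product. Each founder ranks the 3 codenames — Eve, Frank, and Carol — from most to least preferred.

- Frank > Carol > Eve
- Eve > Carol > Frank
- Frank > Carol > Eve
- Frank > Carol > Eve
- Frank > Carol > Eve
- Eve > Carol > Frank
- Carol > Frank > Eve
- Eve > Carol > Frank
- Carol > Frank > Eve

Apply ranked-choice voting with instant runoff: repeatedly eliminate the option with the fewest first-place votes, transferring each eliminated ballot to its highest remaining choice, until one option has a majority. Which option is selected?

Frank

Round 1: Frank 4, Eve 3, Carol 2. Carol has the fewest and is eliminated.
Round 2: Frank 6, Eve 3. Frank has a majority.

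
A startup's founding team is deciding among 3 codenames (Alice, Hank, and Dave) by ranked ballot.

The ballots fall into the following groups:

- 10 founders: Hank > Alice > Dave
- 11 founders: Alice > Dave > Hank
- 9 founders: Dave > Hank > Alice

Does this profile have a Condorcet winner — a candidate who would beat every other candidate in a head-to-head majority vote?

Head-to-head results (30 voters total):
Alice vs Hank: Hank wins 19–11.
Alice vs Dave: Alice wins 21–9.
Hank vs Dave: Dave wins 20–10.
No candidate beats all others: Alice beats Dave beats Hank beats Alice, a majority cycle.

No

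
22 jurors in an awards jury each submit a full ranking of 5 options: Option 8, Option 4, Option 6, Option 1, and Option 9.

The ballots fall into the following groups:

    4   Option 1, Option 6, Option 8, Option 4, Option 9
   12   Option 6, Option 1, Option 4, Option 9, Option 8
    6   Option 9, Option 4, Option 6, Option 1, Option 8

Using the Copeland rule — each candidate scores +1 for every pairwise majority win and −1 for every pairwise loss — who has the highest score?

Option 6

Pairwise results:
  Option 8 vs Option 4: Option 4 wins 18–4.
  Option 8 vs Option 6: Option 6 wins 22–0.
  Option 8 vs Option 1: Option 1 wins 22–0.
  Option 8 vs Option 9: Option 9 wins 18–4.
  Option 4 vs Option 6: Option 6 wins 16–6.
  Option 4 vs Option 1: Option 1 wins 16–6.
  Option 4 vs Option 9: Option 4 wins 16–6.
  Option 6 vs Option 1: Option 6 wins 18–4.
  Option 6 vs Option 9: Option 6 wins 16–6.
  Option 1 vs Option 9: Option 1 wins 16–6.
Copeland scores (wins − losses):
  Option 8: 0 − 4 = -4
  Option 4: 2 − 2 = 0
  Option 6: 4 − 0 = 4
  Option 1: 3 − 1 = 2
  Option 9: 1 − 3 = -2
Option 6 has the best Copeland score.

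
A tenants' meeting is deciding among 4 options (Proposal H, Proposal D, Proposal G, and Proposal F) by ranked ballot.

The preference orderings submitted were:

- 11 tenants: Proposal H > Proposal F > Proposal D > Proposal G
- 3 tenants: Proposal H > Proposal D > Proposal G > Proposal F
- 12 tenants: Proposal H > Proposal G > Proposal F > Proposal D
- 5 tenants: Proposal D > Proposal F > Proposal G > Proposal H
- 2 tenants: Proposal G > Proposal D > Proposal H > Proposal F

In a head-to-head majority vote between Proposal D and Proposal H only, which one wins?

Ballots ranking Proposal D above Proposal H: 5+2 = 7.
Ballots ranking Proposal H above Proposal D: 11+3+12 = 26.
Proposal H wins the head-to-head, 26–7.

Proposal H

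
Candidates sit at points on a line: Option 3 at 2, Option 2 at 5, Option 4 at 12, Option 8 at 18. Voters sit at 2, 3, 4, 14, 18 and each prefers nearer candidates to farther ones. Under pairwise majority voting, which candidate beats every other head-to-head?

With single-peaked preferences on a line, the Condorcet winner is the candidate closest to the median voter.
The median voter (position 4) is closest to Option 2 at 5.
Check: Option 2 vs Option 8 — voters closer to Option 2: 3 of 5.

Option 2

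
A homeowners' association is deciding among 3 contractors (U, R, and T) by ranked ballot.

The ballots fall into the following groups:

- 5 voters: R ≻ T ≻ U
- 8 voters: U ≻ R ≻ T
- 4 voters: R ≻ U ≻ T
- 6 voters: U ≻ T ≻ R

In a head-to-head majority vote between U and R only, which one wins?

Ballots ranking U above R: 8+6 = 14.
Ballots ranking R above U: 5+4 = 9.
U wins the head-to-head, 14–9.

U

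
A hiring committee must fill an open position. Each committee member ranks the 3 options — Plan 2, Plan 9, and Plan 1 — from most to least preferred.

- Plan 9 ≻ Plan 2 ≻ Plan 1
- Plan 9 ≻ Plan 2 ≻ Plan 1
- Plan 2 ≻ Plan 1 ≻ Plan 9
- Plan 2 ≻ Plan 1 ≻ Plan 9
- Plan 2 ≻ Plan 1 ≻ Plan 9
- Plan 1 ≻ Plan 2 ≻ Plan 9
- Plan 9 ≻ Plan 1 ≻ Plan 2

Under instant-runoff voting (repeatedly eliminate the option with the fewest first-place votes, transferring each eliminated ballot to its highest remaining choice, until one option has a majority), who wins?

Round 1: Plan 2 3, Plan 9 3, Plan 1 1. Plan 1 has the fewest and is eliminated.
Round 2: Plan 2 4, Plan 9 3. Plan 2 has a majority.

Plan 2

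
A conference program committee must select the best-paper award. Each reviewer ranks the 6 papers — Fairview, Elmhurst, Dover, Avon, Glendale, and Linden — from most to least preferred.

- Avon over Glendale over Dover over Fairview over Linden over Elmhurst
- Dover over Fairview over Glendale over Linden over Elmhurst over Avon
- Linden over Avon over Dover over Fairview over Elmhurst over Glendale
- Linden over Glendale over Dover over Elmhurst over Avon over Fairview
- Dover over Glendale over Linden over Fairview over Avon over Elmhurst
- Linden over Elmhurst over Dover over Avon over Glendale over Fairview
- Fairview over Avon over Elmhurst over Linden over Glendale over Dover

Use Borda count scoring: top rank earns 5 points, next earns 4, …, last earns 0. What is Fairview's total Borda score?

15

Borda scores:
  Fairview: 2 + 4 + 2 + 0 + 2 + 0 + 5 = 15
  Elmhurst: 0 + 1 + 1 + 2 + 0 + 4 + 3 = 11
  Dover: 3 + 5 + 3 + 3 + 5 + 3 + 0 = 22
  Avon: 5 + 0 + 4 + 1 + 1 + 2 + 4 = 17
  Glendale: 4 + 3 + 0 + 4 + 4 + 1 + 1 = 17
  Linden: 1 + 2 + 5 + 5 + 3 + 5 + 2 = 23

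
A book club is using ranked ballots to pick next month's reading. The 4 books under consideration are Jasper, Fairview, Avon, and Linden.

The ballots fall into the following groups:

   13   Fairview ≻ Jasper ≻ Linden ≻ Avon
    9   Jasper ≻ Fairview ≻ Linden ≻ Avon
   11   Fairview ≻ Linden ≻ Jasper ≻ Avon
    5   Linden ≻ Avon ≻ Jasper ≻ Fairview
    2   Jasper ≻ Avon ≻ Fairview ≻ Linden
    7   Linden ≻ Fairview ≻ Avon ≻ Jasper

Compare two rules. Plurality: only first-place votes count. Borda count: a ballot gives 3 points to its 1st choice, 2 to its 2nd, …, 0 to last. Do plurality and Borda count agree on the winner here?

Plurality first-place counts: Jasper 11, Fairview 24, Avon 0, Linden 12 → Fairview.
Borda totals: Jasper 75, Fairview 106, Avon 21, Linden 80 → Fairview.
The two rules agree on Fairview.

Yes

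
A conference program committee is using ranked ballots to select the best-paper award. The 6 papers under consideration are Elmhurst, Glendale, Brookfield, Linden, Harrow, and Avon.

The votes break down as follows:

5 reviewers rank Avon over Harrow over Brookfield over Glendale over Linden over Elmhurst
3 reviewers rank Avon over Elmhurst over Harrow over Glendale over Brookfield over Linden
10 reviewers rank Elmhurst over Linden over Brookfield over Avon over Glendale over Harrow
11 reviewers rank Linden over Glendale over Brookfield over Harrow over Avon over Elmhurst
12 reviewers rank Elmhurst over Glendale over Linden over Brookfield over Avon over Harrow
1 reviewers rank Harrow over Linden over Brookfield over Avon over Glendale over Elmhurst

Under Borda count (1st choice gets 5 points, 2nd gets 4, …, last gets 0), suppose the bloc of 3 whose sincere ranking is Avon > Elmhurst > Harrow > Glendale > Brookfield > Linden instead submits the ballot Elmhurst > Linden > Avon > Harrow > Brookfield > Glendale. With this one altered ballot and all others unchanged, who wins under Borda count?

Borda totals with the altered ballot: Elmhurst 125, Glendale 113, Brookfield 108, Linden 152, Harrow 53, Avon 79.
The winner is unchanged: still Linden.

Linden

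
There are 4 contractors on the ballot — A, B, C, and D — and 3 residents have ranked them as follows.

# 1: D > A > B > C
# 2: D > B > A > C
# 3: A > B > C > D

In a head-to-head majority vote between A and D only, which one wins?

Ballots ranking A above D: 1.
Ballots ranking D above A: 2.
D wins the head-to-head, 2–1.

D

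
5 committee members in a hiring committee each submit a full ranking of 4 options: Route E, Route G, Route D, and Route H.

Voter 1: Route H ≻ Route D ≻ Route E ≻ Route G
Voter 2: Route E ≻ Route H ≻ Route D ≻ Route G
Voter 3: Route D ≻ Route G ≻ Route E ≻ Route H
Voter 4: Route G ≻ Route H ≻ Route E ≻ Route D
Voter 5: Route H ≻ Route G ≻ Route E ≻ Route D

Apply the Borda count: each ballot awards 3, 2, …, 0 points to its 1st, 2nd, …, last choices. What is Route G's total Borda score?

7

Borda scores:
  Route E: 1 + 3 + 1 + 1 + 1 = 7
  Route G: 0 + 0 + 2 + 3 + 2 = 7
  Route D: 2 + 1 + 3 + 0 + 0 = 6
  Route H: 3 + 2 + 0 + 2 + 3 = 10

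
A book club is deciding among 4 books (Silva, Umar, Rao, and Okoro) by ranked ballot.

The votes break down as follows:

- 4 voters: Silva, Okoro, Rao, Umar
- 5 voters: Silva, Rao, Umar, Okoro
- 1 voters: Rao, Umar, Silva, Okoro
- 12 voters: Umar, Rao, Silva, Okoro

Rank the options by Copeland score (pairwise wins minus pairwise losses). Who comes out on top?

Pairwise results:
  Silva vs Umar: Umar wins 13–9.
  Silva vs Rao: Rao wins 13–9.
  Silva vs Okoro: Silva wins 22–0.
  Umar vs Rao: Umar wins 12–10.
  Umar vs Okoro: Umar wins 18–4.
  Rao vs Okoro: Rao wins 18–4.
Copeland scores (wins − losses):
  Silva: 1 − 2 = -1
  Umar: 3 − 0 = 3
  Rao: 2 − 1 = 1
  Okoro: 0 − 3 = -3
Umar has the best Copeland score.

Umar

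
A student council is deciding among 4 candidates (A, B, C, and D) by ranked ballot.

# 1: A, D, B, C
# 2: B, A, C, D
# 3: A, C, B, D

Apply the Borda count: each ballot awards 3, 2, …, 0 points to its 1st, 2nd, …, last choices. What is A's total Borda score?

Borda scores:
  A: 3 + 2 + 3 = 8
  B: 1 + 3 + 1 = 5
  C: 0 + 1 + 2 = 3
  D: 2 + 0 + 0 = 2

8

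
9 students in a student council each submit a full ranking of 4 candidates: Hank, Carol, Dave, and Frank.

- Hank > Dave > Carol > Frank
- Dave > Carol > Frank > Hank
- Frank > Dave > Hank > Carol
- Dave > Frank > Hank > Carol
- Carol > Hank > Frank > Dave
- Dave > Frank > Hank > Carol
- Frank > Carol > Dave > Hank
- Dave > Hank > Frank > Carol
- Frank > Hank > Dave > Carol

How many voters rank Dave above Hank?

6

Ballots ranking Dave above Hank: 6.
Ballots ranking Hank above Dave: 3.
So 6 of 9 voters prefer Dave to Hank.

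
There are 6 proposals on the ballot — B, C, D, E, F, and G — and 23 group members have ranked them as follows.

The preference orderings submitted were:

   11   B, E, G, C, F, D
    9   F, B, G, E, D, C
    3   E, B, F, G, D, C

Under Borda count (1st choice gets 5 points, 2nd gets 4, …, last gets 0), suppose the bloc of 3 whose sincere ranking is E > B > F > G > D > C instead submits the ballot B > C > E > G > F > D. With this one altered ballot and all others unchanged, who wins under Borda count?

Borda totals with the altered ballot: B 106, C 34, D 9, E 71, F 59, G 66.
The winner is unchanged: still B.

B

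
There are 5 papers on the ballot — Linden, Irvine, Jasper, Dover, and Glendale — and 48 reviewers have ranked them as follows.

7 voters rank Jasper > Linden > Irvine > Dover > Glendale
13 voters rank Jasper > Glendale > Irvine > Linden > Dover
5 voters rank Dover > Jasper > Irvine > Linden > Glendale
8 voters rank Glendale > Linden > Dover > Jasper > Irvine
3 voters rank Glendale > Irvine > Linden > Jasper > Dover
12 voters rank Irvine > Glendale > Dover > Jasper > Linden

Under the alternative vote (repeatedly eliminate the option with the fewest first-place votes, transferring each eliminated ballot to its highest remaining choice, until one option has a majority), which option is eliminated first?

Round 1: Jasper 20, Irvine 12, Glendale 11, Dover 5, Linden 0. Linden has the fewest and is eliminated.
Round 2: Jasper 20, Irvine 12, Glendale 11, Dover 5. Dover has the fewest and is eliminated.
Round 3: Jasper 25, Irvine 12, Glendale 11. Jasper has a majority.

Linden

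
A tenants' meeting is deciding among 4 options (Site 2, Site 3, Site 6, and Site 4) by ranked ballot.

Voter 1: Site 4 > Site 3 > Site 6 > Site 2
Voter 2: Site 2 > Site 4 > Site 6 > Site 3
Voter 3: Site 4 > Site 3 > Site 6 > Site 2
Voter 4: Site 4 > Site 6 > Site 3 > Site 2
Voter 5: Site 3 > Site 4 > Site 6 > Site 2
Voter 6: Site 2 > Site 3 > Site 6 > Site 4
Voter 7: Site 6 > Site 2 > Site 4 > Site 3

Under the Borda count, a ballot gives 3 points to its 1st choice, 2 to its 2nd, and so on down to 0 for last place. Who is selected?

Site 4

Borda scores:
  Site 2: 0 + 3 + 0 + 0 + 0 + 3 + 2 = 8
  Site 3: 2 + 0 + 2 + 1 + 3 + 2 + 0 = 10
  Site 6: 1 + 1 + 1 + 2 + 1 + 1 + 3 = 10
  Site 4: 3 + 2 + 3 + 3 + 2 + 0 + 1 = 14
Site 4 has the highest total.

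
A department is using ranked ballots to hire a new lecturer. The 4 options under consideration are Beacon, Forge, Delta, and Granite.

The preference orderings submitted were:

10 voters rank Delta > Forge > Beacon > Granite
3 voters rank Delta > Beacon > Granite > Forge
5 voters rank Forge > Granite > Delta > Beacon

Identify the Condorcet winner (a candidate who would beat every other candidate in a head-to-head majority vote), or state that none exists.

Head-to-head results (18 voters total):
Beacon vs Forge: Forge wins 15–3.
Beacon vs Delta: Delta wins 18–0.
Beacon vs Granite: Beacon wins 13–5.
Forge vs Delta: Delta wins 13–5.
Forge vs Granite: Forge wins 15–3.
Delta vs Granite: Delta wins 13–5.
Delta beats each rival — Beacon (18–0), Forge (13–5), Granite (13–5) — so Delta is the Condorcet winner.

Delta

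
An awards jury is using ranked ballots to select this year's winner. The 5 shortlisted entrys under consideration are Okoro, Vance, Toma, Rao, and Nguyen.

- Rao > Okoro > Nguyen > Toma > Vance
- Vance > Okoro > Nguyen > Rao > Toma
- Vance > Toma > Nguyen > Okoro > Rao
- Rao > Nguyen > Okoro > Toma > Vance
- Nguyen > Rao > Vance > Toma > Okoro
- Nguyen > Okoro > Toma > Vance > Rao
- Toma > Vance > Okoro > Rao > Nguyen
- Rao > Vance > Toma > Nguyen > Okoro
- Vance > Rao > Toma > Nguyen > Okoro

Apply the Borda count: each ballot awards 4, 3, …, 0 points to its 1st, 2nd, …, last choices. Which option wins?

Vance

Borda scores:
  Okoro: 3 + 3 + 1 + 2 + 0 + 3 + 2 + 0 + 0 = 14
  Vance: 0 + 4 + 4 + 0 + 2 + 1 + 3 + 3 + 4 = 21
  Toma: 1 + 0 + 3 + 1 + 1 + 2 + 4 + 2 + 2 = 16
  Rao: 4 + 1 + 0 + 4 + 3 + 0 + 1 + 4 + 3 = 20
  Nguyen: 2 + 2 + 2 + 3 + 4 + 4 + 0 + 1 + 1 = 19
Vance has the highest total.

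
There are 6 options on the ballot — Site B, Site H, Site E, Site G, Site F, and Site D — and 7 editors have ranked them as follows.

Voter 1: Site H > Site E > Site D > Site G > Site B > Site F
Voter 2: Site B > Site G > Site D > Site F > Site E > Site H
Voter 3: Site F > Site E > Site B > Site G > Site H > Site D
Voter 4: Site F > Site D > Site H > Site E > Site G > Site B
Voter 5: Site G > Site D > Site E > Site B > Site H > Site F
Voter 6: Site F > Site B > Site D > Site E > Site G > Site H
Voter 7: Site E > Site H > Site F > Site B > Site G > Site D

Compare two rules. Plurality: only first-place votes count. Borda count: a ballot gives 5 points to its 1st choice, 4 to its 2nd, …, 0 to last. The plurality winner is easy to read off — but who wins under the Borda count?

Plurality first-place counts: Site B 1, Site H 1, Site E 1, Site G 1, Site F 3, Site D 0 → Site F.
Borda totals: Site B 17, Site H 14, Site E 21, Site G 16, Site F 20, Site D 17 → Site E.

Site E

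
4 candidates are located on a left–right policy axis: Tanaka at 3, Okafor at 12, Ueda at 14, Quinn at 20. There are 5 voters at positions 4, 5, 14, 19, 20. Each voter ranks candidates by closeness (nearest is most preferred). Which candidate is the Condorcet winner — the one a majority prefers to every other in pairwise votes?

Ueda

With single-peaked preferences on a line, the Condorcet winner is the candidate closest to the median voter.
The median voter (position 14) is closest to Ueda at 14.
Check: Ueda vs Quinn — voters closer to Ueda: 3 of 5.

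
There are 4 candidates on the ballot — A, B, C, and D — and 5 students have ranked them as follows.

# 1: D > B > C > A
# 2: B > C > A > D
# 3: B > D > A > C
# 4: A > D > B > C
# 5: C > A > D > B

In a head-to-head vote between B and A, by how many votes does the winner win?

1

Ballots ranking B above A: 3.
Ballots ranking A above B: 2.
B wins 3–2, a margin of 1.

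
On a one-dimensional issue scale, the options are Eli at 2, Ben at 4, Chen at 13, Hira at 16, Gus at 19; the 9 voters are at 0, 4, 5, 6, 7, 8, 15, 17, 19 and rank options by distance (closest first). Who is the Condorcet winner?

With single-peaked preferences on a line, the Condorcet winner is the candidate closest to the median voter.
The median voter (position 7) is closest to Ben at 4.
Check: Ben vs Eli — voters closer to Ben: 8 of 9.

Ben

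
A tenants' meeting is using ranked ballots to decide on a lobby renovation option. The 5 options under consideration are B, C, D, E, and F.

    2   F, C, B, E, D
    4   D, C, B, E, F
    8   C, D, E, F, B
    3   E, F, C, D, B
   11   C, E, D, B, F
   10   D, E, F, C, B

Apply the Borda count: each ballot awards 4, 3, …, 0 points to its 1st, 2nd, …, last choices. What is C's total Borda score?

Borda scores:
  B: 2·2 + 4·2 + 8·0 + 3·0 + 11·1 + 10·0 = 23
  C: 2·3 + 4·3 + 8·4 + 3·2 + 11·4 + 10·1 = 110
  D: 2·0 + 4·4 + 8·3 + 3·1 + 11·2 + 10·4 = 105
  E: 2·1 + 4·1 + 8·2 + 3·4 + 11·3 + 10·3 = 97
  F: 2·4 + 4·0 + 8·1 + 3·3 + 11·0 + 10·2 = 45

110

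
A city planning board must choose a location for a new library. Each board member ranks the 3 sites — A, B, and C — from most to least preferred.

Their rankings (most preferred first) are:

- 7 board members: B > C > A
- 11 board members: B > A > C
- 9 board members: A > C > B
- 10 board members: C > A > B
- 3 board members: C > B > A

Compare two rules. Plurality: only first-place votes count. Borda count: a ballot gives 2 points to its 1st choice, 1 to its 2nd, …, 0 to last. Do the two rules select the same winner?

Plurality first-place counts: A 9, B 18, C 13 → B.
Borda totals: A 39, B 39, C 42 → C.
The two rules disagree: plurality picks B, Borda picks C.

No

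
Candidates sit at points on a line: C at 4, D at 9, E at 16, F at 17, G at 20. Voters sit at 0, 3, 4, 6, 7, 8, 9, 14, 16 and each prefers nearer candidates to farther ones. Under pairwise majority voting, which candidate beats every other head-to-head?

D

With single-peaked preferences on a line, the Condorcet winner is the candidate closest to the median voter.
The median voter (position 7) is closest to D at 9.
Check: D vs F — voters closer to D: 7 of 9.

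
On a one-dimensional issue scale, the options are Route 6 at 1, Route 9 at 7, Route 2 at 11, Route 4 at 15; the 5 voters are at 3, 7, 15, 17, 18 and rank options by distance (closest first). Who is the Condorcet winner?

Route 4

With single-peaked preferences on a line, the Condorcet winner is the candidate closest to the median voter.
The median voter (position 15) is closest to Route 4 at 15.
Check: Route 4 vs Route 2 — voters closer to Route 4: 3 of 5.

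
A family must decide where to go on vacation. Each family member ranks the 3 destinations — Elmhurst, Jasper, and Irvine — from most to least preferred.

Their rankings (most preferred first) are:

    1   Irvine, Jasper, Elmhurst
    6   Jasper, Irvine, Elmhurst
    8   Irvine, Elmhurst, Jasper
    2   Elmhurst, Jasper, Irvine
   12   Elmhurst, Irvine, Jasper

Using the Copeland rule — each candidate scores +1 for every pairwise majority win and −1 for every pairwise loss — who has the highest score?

Irvine

Pairwise results:
  Elmhurst vs Jasper: Elmhurst wins 22–7.
  Elmhurst vs Irvine: Irvine wins 15–14.
  Jasper vs Irvine: Irvine wins 21–8.
Copeland scores (wins − losses):
  Elmhurst: 1 − 1 = 0
  Jasper: 0 − 2 = -2
  Irvine: 2 − 0 = 2
Irvine has the best Copeland score.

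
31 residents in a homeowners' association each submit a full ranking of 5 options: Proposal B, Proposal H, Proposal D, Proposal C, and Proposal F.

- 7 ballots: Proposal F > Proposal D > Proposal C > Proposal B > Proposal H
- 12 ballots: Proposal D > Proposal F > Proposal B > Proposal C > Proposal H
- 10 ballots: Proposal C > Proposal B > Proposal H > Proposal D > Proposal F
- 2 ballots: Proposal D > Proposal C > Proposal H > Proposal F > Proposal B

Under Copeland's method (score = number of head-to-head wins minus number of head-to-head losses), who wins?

Pairwise results:
  Proposal B vs Proposal H: Proposal B wins 29–2.
  Proposal B vs Proposal D: Proposal D wins 21–10.
  Proposal B vs Proposal C: Proposal C wins 19–12.
  Proposal B vs Proposal F: Proposal F wins 21–10.
  Proposal H vs Proposal D: Proposal D wins 21–10.
  Proposal H vs Proposal C: Proposal C wins 31–0.
  Proposal H vs Proposal F: Proposal F wins 19–12.
  Proposal D vs Proposal C: Proposal D wins 21–10.
  Proposal D vs Proposal F: Proposal D wins 24–7.
  Proposal C vs Proposal F: Proposal F wins 19–12.
Copeland scores (wins − losses):
  Proposal B: 1 − 3 = -2
  Proposal H: 0 − 4 = -4
  Proposal D: 4 − 0 = 4
  Proposal C: 2 − 2 = 0
  Proposal F: 3 − 1 = 2
Proposal D has the best Copeland score.

Proposal D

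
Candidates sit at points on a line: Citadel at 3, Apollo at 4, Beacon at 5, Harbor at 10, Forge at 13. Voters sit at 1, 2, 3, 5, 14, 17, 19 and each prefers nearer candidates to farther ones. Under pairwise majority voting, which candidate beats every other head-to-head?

With single-peaked preferences on a line, the Condorcet winner is the candidate closest to the median voter.
The median voter (position 5) is closest to Beacon at 5.
Check: Beacon vs Citadel — voters closer to Beacon: 4 of 7.

Beacon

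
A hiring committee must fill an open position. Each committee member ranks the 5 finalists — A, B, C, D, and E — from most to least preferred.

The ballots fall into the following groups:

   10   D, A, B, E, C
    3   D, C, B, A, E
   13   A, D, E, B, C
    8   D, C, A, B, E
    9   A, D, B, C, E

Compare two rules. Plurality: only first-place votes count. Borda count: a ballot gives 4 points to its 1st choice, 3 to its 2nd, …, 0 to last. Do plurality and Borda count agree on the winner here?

Plurality first-place counts: A 22, B 0, C 0, D 21, E 0 → A.
Borda totals: A 137, B 65, C 42, D 150, E 36 → D.
The two rules disagree: plurality picks A, Borda picks D.

No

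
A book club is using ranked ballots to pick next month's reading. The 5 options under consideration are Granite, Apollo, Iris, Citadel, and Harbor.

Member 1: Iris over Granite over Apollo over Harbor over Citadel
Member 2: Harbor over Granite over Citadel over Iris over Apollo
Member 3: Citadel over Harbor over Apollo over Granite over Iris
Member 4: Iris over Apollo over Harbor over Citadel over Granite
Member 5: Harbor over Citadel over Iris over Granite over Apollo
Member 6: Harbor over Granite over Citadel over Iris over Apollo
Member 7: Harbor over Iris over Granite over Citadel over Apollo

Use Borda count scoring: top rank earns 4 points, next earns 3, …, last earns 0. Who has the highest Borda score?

Borda scores:
  Granite: 3 + 3 + 1 + 0 + 1 + 3 + 2 = 13
  Apollo: 2 + 0 + 2 + 3 + 0 + 0 + 0 = 7
  Iris: 4 + 1 + 0 + 4 + 2 + 1 + 3 = 15
  Citadel: 0 + 2 + 4 + 1 + 3 + 2 + 1 = 13
  Harbor: 1 + 4 + 3 + 2 + 4 + 4 + 4 = 22
Harbor has the highest total.

Harbor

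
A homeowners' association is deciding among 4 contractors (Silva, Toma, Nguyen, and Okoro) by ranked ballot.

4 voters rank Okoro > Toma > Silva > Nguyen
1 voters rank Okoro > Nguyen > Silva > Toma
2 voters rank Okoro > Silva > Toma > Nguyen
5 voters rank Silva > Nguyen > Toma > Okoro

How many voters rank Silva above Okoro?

5

Ballots ranking Silva above Okoro: 5.
Ballots ranking Okoro above Silva: 4+1+2 = 7.
So 5 of 12 voters prefer Silva to Okoro.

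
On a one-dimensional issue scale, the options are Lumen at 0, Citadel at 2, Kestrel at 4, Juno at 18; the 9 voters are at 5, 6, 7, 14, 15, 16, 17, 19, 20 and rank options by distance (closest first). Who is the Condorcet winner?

With single-peaked preferences on a line, the Condorcet winner is the candidate closest to the median voter.
The median voter (position 15) is closest to Juno at 18.
Check: Juno vs Lumen — voters closer to Juno: 6 of 9.

Juno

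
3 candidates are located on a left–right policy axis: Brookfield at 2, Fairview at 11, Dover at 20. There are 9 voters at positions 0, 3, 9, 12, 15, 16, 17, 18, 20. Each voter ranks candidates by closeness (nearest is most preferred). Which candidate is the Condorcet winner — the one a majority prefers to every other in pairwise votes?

Fairview

With single-peaked preferences on a line, the Condorcet winner is the candidate closest to the median voter.
The median voter (position 15) is closest to Fairview at 11.
Check: Fairview vs Brookfield — voters closer to Fairview: 7 of 9.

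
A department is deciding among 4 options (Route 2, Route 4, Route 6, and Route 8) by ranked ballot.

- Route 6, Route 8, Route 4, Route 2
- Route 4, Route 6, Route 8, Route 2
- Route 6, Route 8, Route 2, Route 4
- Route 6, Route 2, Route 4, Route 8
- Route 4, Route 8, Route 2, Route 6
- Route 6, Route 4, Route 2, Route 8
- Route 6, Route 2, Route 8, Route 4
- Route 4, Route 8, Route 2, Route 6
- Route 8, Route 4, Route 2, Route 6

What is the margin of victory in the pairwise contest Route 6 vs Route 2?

Ballots ranking Route 6 above Route 2: 6.
Ballots ranking Route 2 above Route 6: 3.
Route 6 wins 6–3, a margin of 3.

3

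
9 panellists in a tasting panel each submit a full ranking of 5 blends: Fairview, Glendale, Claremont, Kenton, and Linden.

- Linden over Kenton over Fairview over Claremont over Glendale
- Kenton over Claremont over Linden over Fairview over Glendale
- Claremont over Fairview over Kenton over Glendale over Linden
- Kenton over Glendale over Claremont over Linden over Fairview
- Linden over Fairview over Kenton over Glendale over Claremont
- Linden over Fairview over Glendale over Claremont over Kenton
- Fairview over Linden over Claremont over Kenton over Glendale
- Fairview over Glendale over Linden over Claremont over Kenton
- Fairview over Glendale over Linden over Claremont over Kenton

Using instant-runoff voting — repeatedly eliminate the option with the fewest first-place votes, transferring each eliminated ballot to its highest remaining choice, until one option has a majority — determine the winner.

Linden

Round 1: Fairview 3, Linden 3, Kenton 2, Claremont 1, Glendale 0. Glendale has the fewest and is eliminated.
Round 2: Fairview 3, Linden 3, Kenton 2, Claremont 1. Claremont has the fewest and is eliminated.
Round 3: Fairview 4, Linden 3, Kenton 2. Kenton has the fewest and is eliminated.
Round 4: Linden 5, Fairview 4. Linden has a majority.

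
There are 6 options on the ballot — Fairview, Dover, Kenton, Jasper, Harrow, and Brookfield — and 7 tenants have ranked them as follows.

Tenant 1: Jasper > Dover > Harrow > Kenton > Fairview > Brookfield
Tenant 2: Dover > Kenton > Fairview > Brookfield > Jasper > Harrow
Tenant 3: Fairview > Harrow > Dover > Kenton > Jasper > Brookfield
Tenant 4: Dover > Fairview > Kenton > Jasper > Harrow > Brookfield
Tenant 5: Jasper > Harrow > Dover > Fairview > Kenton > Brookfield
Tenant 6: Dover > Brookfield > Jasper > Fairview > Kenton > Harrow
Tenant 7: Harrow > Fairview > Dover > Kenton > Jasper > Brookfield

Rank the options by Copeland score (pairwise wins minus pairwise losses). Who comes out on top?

Dover

Pairwise results:
  Fairview vs Dover: Dover wins 5–2.
  Fairview vs Kenton: Fairview wins 5–2.
  Fairview vs Jasper: Fairview wins 4–3.
  Fairview vs Harrow: Fairview wins 4–3.
  Fairview vs Brookfield: Fairview wins 6–1.
  Dover vs Kenton: Dover wins 7–0.
  Dover vs Jasper: Dover wins 5–2.
  Dover vs Harrow: Dover wins 4–3.
  Dover vs Brookfield: Dover wins 7–0.
  Kenton vs Jasper: Kenton wins 4–3.
  Kenton vs Harrow: Harrow wins 4–3.
  Kenton vs Brookfield: Kenton wins 6–1.
  Jasper vs Harrow: Jasper wins 5–2.
  Jasper vs Brookfield: Jasper wins 5–2.
  Harrow vs Brookfield: Harrow wins 5–2.
Copeland scores (wins − losses):
  Fairview: 4 − 1 = 3
  Dover: 5 − 0 = 5
  Kenton: 2 − 3 = -1
  Jasper: 2 − 3 = -1
  Harrow: 2 − 3 = -1
  Brookfield: 0 − 5 = -5
Dover has the best Copeland score.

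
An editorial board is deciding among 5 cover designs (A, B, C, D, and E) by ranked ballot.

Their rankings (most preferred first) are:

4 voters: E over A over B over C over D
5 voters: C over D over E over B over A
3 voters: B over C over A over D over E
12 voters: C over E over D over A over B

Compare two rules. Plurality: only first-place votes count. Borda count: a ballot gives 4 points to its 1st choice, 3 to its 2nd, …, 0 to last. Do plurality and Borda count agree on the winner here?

Yes

Plurality first-place counts: A 0, B 3, C 17, D 0, E 4 → C.
Borda totals: A 30, B 25, C 81, D 42, E 62 → C.
The two rules agree on C.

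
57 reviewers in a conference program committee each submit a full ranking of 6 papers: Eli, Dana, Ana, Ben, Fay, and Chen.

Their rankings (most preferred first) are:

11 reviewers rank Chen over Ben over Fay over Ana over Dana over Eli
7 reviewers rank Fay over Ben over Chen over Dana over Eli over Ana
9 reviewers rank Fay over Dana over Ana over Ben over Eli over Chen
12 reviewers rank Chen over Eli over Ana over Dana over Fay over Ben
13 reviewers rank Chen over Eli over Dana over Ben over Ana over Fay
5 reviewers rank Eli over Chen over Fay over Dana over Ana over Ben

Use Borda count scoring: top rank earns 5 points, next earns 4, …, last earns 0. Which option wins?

Chen

Borda scores:
  Eli: 11·0 + 7·1 + 9·1 + 12·4 + 13·4 + 5·5 = 141
  Dana: 11·1 + 7·2 + 9·4 + 12·2 + 13·3 + 5·2 = 134
  Ana: 11·2 + 7·0 + 9·3 + 12·3 + 13·1 + 5·1 = 103
  Ben: 11·4 + 7·4 + 9·2 + 12·0 + 13·2 + 5·0 = 116
  Fay: 11·3 + 7·5 + 9·5 + 12·1 + 13·0 + 5·3 = 140
  Chen: 11·5 + 7·3 + 9·0 + 12·5 + 13·5 + 5·4 = 221
Chen has the highest total.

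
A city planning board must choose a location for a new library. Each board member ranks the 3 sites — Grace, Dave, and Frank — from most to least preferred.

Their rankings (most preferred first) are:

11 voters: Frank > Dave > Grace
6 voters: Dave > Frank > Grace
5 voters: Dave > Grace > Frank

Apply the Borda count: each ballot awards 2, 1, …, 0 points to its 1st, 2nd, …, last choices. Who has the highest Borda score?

Dave

Borda scores:
  Grace: 11·0 + 6·0 + 5·1 = 5
  Dave: 11·1 + 6·2 + 5·2 = 33
  Frank: 11·2 + 6·1 + 5·0 = 28
Dave has the highest total.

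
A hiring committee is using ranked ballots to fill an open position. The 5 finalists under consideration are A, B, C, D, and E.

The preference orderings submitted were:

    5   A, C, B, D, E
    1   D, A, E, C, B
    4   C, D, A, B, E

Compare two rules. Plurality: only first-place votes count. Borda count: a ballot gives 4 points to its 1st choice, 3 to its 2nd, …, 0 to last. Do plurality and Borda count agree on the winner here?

Plurality first-place counts: A 5, B 0, C 4, D 1, E 0 → A.
Borda totals: A 31, B 14, C 32, D 21, E 2 → C.
The two rules disagree: plurality picks A, Borda picks C.

No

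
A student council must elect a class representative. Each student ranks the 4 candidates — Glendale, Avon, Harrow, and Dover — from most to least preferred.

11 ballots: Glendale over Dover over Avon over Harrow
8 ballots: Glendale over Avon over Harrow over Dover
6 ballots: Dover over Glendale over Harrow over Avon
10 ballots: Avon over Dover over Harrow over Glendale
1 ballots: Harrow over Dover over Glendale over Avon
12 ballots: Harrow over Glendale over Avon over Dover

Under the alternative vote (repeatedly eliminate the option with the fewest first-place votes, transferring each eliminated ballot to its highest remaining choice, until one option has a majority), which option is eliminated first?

Round 1: Glendale 19, Harrow 13, Avon 10, Dover 6. Dover has the fewest and is eliminated.
Round 2: Glendale 25, Harrow 13, Avon 10. Glendale has a majority.

Dover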